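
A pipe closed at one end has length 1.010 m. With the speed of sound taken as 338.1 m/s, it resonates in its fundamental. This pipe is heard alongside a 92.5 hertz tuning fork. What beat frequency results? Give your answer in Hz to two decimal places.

8.81 Hz

Closed pipe (odd harmonics): f_n = n·v/(4L) = 1·338.1/(4·1.010) = 83.6881 Hz.
f_beat = |83.6881 − 92.5| = 8.81 Hz.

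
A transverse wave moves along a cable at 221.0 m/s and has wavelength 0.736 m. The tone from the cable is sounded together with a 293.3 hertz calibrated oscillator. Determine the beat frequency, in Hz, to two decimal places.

Source frequency f = v/λ = 221.0/0.736 = 300.2717 Hz.
f_beat = |300.2717 − 293.3| = 6.97 Hz.

6.97 Hz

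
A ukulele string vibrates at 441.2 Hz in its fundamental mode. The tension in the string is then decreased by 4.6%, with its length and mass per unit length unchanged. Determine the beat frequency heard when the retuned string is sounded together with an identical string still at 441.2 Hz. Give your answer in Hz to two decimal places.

10.27 Hz

For a string, f ∝ √T, so the new frequency is 441.2·√0.954 = 430.9329 Hz.
f_beat = |430.9329 − 441.2| = 10.27 Hz.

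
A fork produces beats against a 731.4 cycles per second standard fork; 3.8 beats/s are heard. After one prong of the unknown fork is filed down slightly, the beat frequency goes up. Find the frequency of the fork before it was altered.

735.2 Hz

|f − 731.4| = 3.8, so the fork was at either 727.6 Hz or 735.2 Hz.
Filing a prong removes mass and raises the fork's frequency; the adjustment raises the fork's frequency.
The beat rate rose, so the adjustment moved the fork further from 731.4 Hz — it was already above the reference.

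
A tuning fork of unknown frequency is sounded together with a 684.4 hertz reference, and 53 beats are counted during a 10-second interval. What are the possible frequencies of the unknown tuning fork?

679.1 Hz or 689.7 Hz

Beat frequency = 53/10 = 5.3 Hz.
|f − 684.4| = 5.3, so f = 684.4 ± 5.3.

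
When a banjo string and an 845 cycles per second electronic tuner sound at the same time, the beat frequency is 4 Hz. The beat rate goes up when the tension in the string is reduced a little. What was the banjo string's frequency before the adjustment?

|f − 845| = 4, so the banjo string was at either 841 Hz or 849 Hz.
Lower tension means lower frequency; the adjustment lowers the banjo string's frequency.
The beat rate rose, so the adjustment moved the banjo string further from 845 Hz — it was already below the reference.

841 Hz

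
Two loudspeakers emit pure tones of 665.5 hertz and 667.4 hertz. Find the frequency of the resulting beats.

f_beat = |f₁ − f₂|.
|665.5 − 667.4| = 1.9 Hz.

1.9 Hz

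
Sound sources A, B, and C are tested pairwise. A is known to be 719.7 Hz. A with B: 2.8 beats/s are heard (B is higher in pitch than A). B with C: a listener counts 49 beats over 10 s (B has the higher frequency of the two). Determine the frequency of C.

717.6 Hz

B is above A, so f_B = 719.7 + 2.8 = 722.5 Hz.
B–C: Beat frequency = 49/10 = 4.9 Hz.
C is below B, so f_C = 722.5 − 4.9 = 717.6 Hz.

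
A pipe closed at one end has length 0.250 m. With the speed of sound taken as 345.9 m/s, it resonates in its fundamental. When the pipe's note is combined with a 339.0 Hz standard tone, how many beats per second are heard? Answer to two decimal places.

Closed pipe (odd harmonics): f_n = n·v/(4L) = 1·345.9/(4·0.250) = 345.9000 Hz.
f_beat = |345.9000 − 339.0| = 6.90 Hz.

6.90 Hz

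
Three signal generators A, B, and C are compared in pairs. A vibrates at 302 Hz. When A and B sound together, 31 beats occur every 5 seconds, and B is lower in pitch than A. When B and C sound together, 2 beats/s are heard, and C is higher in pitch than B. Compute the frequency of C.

A–B: Beat frequency = 31/5 = 6.2 Hz.
B is below A, so f_B = 302 − 6.2 = 295.8 Hz.
C is above B, so f_C = 295.8 + 2 = 297.8 Hz.

297.8 Hz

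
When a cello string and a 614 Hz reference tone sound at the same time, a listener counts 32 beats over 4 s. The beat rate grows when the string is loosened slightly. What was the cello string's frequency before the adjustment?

Beat frequency = 32/4 = 8 Hz.
|f − 614| = 8, so the cello string was at either 606 Hz or 622 Hz.
Reducing tension lowers a string's frequency; the adjustment lowers the cello string's frequency.
The beat rate rose, so the adjustment moved the cello string further from 614 Hz — it was already below the reference.

606 Hz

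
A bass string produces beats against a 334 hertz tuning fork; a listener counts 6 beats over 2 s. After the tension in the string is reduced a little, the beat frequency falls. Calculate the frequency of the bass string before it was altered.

Beat frequency = 6/2 = 3 Hz.
|f − 334| = 3, so the bass string was at either 331 Hz or 337 Hz.
Lower tension means lower frequency; the adjustment lowers the bass string's frequency.
The beat rate fell, so the adjustment moved the bass string toward 334 Hz — it must have started above the reference.

337 Hz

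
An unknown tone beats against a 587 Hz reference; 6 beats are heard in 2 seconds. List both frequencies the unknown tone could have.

584 Hz or 590 Hz

Beat frequency = 6/2 = 3 Hz.
|f − 587| = 3, so f = 587 ± 3.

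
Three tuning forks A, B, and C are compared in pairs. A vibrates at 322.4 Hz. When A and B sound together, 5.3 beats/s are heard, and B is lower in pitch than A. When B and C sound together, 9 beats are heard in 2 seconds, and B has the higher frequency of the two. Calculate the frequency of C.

B is below A, so f_B = 322.4 − 5.3 = 317.1 Hz.
B–C: Beat frequency = 9/2 = 4.5 Hz.
C is below B, so f_C = 317.1 − 4.5 = 312.6 Hz.

312.6 Hz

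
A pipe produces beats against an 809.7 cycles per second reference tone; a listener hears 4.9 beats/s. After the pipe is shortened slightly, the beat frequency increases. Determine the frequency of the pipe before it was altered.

814.6 Hz

|f − 809.7| = 4.9, so the pipe was at either 804.8 Hz or 814.6 Hz.
A shorter pipe has a higher fundamental; the adjustment raises the pipe's frequency.
The beat rate rose, so the adjustment moved the pipe further from 809.7 Hz — it was already above the reference.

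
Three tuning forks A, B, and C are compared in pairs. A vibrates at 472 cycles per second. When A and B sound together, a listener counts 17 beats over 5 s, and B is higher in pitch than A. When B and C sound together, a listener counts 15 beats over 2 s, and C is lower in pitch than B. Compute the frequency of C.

467.9 Hz

A–B: Beat frequency = 17/5 = 3.4 Hz.
B is above A, so f_B = 472 + 3.4 = 475.4 Hz.
B–C: Beat frequency = 15/2 = 7.5 Hz.
C is below B, so f_C = 475.4 − 7.5 = 467.9 Hz.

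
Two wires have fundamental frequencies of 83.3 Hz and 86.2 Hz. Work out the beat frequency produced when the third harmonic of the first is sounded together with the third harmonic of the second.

Third harmonic of the first: 3·83.3 = 249.9 Hz.
Third harmonic of the second: 3·86.2 = 258.6 Hz.
f_beat = |249.9 − 258.6| = 8.7 Hz.

8.7 Hz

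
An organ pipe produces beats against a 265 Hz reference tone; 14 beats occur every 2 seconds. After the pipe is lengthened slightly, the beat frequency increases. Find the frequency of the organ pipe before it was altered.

258 Hz

Beat frequency = 14/2 = 7 Hz.
|f − 265| = 7, so the organ pipe was at either 258 Hz or 272 Hz.
A longer pipe has a lower fundamental; the adjustment lowers the organ pipe's frequency.
The beat rate rose, so the adjustment moved the organ pipe further from 265 Hz — it was already below the reference.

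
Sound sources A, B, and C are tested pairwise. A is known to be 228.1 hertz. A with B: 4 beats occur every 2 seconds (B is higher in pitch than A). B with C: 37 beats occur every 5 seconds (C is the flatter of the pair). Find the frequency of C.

222.7 Hz

A–B: Beat frequency = 4/2 = 2 Hz.
B is above A, so f_B = 228.1 + 2 = 230.1 Hz.
B–C: Beat frequency = 37/5 = 7.4 Hz.
C is below B, so f_C = 230.1 − 7.4 = 222.7 Hz.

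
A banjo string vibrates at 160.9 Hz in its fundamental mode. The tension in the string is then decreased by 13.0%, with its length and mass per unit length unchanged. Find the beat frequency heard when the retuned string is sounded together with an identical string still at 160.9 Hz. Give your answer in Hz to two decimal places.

For a string, f ∝ √T, so the new frequency is 160.9·√0.870 = 150.0775 Hz.
f_beat = |150.0775 − 160.9| = 10.82 Hz.

10.82 Hz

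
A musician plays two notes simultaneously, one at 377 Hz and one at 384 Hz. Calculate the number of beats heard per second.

Beats arise from superposition of two nearby frequencies; the beat rate is |f₁ − f₂|.
|377 − 384| = 7 Hz.

7 Hz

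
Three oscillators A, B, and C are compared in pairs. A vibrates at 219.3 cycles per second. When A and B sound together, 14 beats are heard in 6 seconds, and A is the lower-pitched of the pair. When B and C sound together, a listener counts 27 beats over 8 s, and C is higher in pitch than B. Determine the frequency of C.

A–B: Beat frequency = 14/6 = 2.3333 Hz.
B is above A, so f_B = 219.3 + 2.3333 = 221.6333 Hz.
B–C: Beat frequency = 27/8 = 3.375 Hz.
C is above B, so f_C = 221.6333 + 3.375 = 225.0083 Hz.

225.0083 Hz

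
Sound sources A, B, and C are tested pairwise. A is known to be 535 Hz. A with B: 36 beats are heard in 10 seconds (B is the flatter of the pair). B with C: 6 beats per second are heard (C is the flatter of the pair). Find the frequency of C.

525.4 Hz

A–B: Beat frequency = 36/10 = 3.6 Hz.
B is below A, so f_B = 535 − 3.6 = 531.4 Hz.
C is below B, so f_C = 531.4 − 6 = 525.4 Hz.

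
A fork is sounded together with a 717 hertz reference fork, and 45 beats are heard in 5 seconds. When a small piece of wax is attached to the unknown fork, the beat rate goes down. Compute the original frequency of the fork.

Beat frequency = 45/5 = 9 Hz.
|f − 717| = 9, so the fork was at either 708 Hz or 726 Hz.
Loading a fork with wax lowers its frequency; the adjustment lowers the fork's frequency.
The beat rate fell, so the adjustment moved the fork toward 717 Hz — it must have started above the reference.

726 Hz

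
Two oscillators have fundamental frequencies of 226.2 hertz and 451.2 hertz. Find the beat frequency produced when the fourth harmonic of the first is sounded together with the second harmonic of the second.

2.4 Hz

Fourth harmonic of the first: 4·226.2 = 904.8 Hz.
Second harmonic of the second: 2·451.2 = 902.4 Hz.
f_beat = |904.8 − 902.4| = 2.4 Hz.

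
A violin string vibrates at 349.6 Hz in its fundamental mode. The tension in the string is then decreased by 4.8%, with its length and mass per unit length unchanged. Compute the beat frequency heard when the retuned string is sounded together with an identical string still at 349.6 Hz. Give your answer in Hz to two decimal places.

8.49 Hz

For a string, f ∝ √T, so the new frequency is 349.6·√0.952 = 341.1064 Hz.
f_beat = |341.1064 − 349.6| = 8.49 Hz.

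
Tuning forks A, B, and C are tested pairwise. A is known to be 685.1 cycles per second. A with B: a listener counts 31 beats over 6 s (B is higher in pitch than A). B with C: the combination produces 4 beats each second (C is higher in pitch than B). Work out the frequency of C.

694.2667 Hz

A–B: Beat frequency = 31/6 = 5.1667 Hz.
B is above A, so f_B = 685.1 + 5.1667 = 690.2667 Hz.
C is above B, so f_C = 690.2667 + 4 = 694.2667 Hz.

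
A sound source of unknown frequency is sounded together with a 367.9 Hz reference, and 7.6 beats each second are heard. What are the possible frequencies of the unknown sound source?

360.3 Hz or 375.5 Hz

|f − 367.9| = 7.6, so f = 367.9 ± 7.6.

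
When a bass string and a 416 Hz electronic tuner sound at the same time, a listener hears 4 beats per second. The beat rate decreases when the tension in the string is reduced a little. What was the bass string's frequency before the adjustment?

|f − 416| = 4, so the bass string was at either 412 Hz or 420 Hz.
Lower tension means lower frequency; the adjustment lowers the bass string's frequency.
The beat rate fell, so the adjustment moved the bass string toward 416 Hz — it must have started above the reference.

420 Hz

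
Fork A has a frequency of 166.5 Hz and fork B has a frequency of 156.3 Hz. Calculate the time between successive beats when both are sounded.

f_beat = |166.5 − 156.3| = 10.2 Hz.
Beat period T = 1 / f_beat = 1 / 10.2 s.

0.098 s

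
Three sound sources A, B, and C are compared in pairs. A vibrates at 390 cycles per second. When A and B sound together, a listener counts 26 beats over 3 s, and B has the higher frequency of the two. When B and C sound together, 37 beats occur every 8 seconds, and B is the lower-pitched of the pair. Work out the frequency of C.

403.2917 Hz

A–B: Beat frequency = 26/3 = 8.6667 Hz.
B is above A, so f_B = 390 + 8.6667 = 398.6667 Hz.
B–C: Beat frequency = 37/8 = 4.625 Hz.
C is above B, so f_C = 398.6667 + 4.625 = 403.2917 Hz.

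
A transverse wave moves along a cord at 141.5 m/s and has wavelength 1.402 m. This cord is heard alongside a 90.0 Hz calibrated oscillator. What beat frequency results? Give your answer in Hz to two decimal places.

10.93 Hz

Source frequency f = v/λ = 141.5/1.402 = 100.9272 Hz.
f_beat = |100.9272 − 90.0| = 10.93 Hz.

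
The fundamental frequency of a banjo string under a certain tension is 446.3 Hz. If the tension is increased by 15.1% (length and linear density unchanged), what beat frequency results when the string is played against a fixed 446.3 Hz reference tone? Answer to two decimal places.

32.51 Hz

For a string, f ∝ √T, so the new frequency is 446.3·√1.151 = 478.8115 Hz.
f_beat = |478.8115 − 446.3| = 32.51 Hz.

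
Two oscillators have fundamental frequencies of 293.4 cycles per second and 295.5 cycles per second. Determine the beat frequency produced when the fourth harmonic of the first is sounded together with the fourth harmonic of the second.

8.4 Hz

Fourth harmonic of the first: 4·293.4 = 1173.6 Hz.
Fourth harmonic of the second: 4·295.5 = 1182.0 Hz.
f_beat = |1173.6 − 1182.0| = 8.4 Hz.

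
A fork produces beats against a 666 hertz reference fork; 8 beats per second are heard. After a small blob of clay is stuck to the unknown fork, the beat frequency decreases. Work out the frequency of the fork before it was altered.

|f − 666| = 8, so the fork was at either 658 Hz or 674 Hz.
Adding mass to a fork lowers its frequency; the adjustment lowers the fork's frequency.
The beat rate fell, so the adjustment moved the fork toward 666 Hz — it must have started above the reference.

674 Hz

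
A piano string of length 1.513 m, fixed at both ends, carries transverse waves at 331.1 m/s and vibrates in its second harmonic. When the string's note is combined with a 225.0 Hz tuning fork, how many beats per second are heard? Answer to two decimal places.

For a string fixed at both ends, f_n = n·v/(2L) = 2·331.1/(2·1.513) = 218.8367 Hz.
f_beat = |218.8367 − 225.0| = 6.16 Hz.

6.16 Hz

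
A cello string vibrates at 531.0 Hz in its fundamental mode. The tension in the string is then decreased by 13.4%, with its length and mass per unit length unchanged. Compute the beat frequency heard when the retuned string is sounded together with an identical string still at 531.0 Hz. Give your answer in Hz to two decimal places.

36.86 Hz

For a string, f ∝ √T, so the new frequency is 531.0·√0.866 = 494.1439 Hz.
f_beat = |494.1439 − 531.0| = 36.86 Hz.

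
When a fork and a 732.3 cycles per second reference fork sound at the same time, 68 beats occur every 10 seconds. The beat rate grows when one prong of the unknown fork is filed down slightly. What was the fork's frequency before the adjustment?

739.1 Hz

Beat frequency = 68/10 = 6.8 Hz.
|f − 732.3| = 6.8, so the fork was at either 725.5 Hz or 739.1 Hz.
Filing a prong removes mass and raises the fork's frequency; the adjustment raises the fork's frequency.
The beat rate rose, so the adjustment moved the fork further from 732.3 Hz — it was already above the reference.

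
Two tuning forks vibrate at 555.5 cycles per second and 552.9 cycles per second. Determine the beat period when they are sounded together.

f_beat = |555.5 − 552.9| = 2.6 Hz.
Beat period T = 1 / f_beat = 1 / 2.6 s.

0.385 s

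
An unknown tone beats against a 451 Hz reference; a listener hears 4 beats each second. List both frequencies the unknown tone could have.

|f − 451| = 4, so f = 451 ± 4.

447 Hz or 455 Hz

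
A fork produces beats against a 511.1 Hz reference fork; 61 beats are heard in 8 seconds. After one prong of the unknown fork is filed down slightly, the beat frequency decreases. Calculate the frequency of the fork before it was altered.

Beat frequency = 61/8 = 7.625 Hz.
|f − 511.1| = 7.625, so the fork was at either 503.475 Hz or 518.725 Hz.
Filing a prong removes mass and raises the fork's frequency; the adjustment raises the fork's frequency.
The beat rate fell, so the adjustment moved the fork toward 511.1 Hz — it must have started below the reference.

503.475 Hz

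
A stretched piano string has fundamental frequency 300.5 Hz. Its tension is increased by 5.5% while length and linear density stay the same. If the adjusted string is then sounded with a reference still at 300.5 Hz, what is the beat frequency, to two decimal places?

For a string, f ∝ √T, so the new frequency is 300.5·√1.055 = 308.6531 Hz.
f_beat = |308.6531 − 300.5| = 8.15 Hz.

8.15 Hz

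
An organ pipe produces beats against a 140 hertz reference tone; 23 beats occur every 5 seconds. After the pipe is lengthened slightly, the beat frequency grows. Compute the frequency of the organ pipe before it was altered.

135.4 Hz

Beat frequency = 23/5 = 4.6 Hz.
|f − 140| = 4.6, so the organ pipe was at either 135.4 Hz or 144.6 Hz.
A longer pipe has a lower fundamental; the adjustment lowers the organ pipe's frequency.
The beat rate rose, so the adjustment moved the organ pipe further from 140 Hz — it was already below the reference.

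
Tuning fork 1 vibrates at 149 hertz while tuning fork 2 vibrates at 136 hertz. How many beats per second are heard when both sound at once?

13 Hz

f_beat = |f₁ − f₂|.
|149 − 136| = 13 Hz.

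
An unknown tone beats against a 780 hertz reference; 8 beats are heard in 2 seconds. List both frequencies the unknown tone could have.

Beat frequency = 8/2 = 4 Hz.
|f − 780| = 4, so f = 780 ± 4.

776 Hz or 784 Hz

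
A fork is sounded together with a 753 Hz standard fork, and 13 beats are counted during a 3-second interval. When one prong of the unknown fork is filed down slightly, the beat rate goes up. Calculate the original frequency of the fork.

Beat frequency = 13/3 = 4.3333 Hz.
|f − 753| = 4.3333, so the fork was at either 748.6667 Hz or 757.3333 Hz.
Filing a prong removes mass and raises the fork's frequency; the adjustment raises the fork's frequency.
The beat rate rose, so the adjustment moved the fork further from 753 Hz — it was already above the reference.

757.3333 Hz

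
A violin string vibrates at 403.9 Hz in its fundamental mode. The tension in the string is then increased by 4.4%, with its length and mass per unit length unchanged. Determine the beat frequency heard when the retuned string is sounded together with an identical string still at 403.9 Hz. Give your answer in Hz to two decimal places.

For a string, f ∝ √T, so the new frequency is 403.9·√1.044 = 412.6901 Hz.
f_beat = |412.6901 − 403.9| = 8.79 Hz.

8.79 Hz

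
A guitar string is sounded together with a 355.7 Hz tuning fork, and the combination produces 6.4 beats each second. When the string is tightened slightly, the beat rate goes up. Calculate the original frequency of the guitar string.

362.1 Hz

|f − 355.7| = 6.4, so the guitar string was at either 349.3 Hz or 362.1 Hz.
Increasing tension raises a string's frequency; the adjustment raises the guitar string's frequency.
The beat rate rose, so the adjustment moved the guitar string further from 355.7 Hz — it was already above the reference.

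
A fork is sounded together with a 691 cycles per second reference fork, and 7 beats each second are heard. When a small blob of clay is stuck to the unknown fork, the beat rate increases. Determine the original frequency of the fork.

684 Hz

|f − 691| = 7, so the fork was at either 684 Hz or 698 Hz.
Adding mass to a fork lowers its frequency; the adjustment lowers the fork's frequency.
The beat rate rose, so the adjustment moved the fork further from 691 Hz — it was already below the reference.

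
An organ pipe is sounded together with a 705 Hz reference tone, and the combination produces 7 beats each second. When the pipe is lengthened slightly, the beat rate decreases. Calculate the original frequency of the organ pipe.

712 Hz

|f − 705| = 7, so the organ pipe was at either 698 Hz or 712 Hz.
A longer pipe has a lower fundamental; the adjustment lowers the organ pipe's frequency.
The beat rate fell, so the adjustment moved the organ pipe toward 705 Hz — it must have started above the reference.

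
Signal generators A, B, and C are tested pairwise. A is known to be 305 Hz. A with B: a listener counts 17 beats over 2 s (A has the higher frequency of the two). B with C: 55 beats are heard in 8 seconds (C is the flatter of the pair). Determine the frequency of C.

289.625 Hz

A–B: Beat frequency = 17/2 = 8.5 Hz.
B is below A, so f_B = 305 − 8.5 = 296.5 Hz.
B–C: Beat frequency = 55/8 = 6.875 Hz.
C is below B, so f_C = 296.5 − 6.875 = 289.625 Hz.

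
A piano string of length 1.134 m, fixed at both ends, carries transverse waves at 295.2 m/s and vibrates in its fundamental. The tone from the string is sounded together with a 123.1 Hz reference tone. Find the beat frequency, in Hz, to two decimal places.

For a string fixed at both ends, f_n = n·v/(2L) = 1·295.2/(2·1.134) = 130.1587 Hz.
f_beat = |130.1587 − 123.1| = 7.06 Hz.

7.06 Hz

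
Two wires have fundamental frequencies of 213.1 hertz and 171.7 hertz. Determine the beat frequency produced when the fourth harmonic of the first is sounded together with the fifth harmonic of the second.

6.1 Hz

Fourth harmonic of the first: 4·213.1 = 852.4 Hz.
Fifth harmonic of the second: 5·171.7 = 858.5 Hz.
f_beat = |852.4 − 858.5| = 6.1 Hz.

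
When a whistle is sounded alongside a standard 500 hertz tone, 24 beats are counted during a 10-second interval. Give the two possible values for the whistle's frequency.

497.6 Hz or 502.4 Hz

Beat frequency = 24/10 = 2.4 Hz.
|f − 500| = 2.4, so f = 500 ± 2.4.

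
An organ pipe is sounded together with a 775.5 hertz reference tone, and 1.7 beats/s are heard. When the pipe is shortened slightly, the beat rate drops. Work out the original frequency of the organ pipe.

|f − 775.5| = 1.7, so the organ pipe was at either 773.8 Hz or 777.2 Hz.
A shorter pipe has a higher fundamental; the adjustment raises the organ pipe's frequency.
The beat rate fell, so the adjustment moved the organ pipe toward 775.5 Hz — it must have started below the reference.

773.8 Hz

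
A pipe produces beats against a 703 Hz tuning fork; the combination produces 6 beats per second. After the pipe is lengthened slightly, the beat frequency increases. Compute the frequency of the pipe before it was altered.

|f − 703| = 6, so the pipe was at either 697 Hz or 709 Hz.
A longer pipe has a lower fundamental; the adjustment lowers the pipe's frequency.
The beat rate rose, so the adjustment moved the pipe further from 703 Hz — it was already below the reference.

697 Hz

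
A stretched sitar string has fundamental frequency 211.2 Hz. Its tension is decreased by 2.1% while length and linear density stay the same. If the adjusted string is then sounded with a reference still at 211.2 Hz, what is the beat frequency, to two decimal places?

For a string, f ∝ √T, so the new frequency is 211.2·√0.979 = 208.9706 Hz.
f_beat = |208.9706 − 211.2| = 2.23 Hz.

2.23 Hz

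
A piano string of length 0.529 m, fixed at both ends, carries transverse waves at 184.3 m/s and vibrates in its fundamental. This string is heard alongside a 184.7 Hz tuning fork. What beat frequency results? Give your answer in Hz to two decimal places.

10.50 Hz

For a string fixed at both ends, f_n = n·v/(2L) = 1·184.3/(2·0.529) = 174.1966 Hz.
f_beat = |174.1966 − 184.7| = 10.50 Hz.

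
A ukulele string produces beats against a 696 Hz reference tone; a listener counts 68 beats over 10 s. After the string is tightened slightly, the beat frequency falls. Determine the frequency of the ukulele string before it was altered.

Beat frequency = 68/10 = 6.8 Hz.
|f − 696| = 6.8, so the ukulele string was at either 689.2 Hz or 702.8 Hz.
Increasing tension raises a string's frequency; the adjustment raises the ukulele string's frequency.
The beat rate fell, so the adjustment moved the ukulele string toward 696 Hz — it must have started below the reference.

689.2 Hz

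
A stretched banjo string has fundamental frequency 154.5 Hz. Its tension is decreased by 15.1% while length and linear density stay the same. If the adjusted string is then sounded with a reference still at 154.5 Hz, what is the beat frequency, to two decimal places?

For a string, f ∝ √T, so the new frequency is 154.5·√0.849 = 142.3581 Hz.
f_beat = |142.3581 − 154.5| = 12.14 Hz.

12.14 Hz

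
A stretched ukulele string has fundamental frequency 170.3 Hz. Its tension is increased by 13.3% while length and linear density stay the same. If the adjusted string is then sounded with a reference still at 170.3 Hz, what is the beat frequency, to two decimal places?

For a string, f ∝ √T, so the new frequency is 170.3·√1.133 = 181.2715 Hz.
f_beat = |181.2715 − 170.3| = 10.97 Hz.

10.97 Hz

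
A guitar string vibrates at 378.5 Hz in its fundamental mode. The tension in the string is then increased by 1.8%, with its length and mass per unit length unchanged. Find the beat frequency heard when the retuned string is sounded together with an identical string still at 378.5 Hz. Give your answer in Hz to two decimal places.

For a string, f ∝ √T, so the new frequency is 378.5·√1.018 = 381.8913 Hz.
f_beat = |381.8913 − 378.5| = 3.39 Hz.

3.39 Hz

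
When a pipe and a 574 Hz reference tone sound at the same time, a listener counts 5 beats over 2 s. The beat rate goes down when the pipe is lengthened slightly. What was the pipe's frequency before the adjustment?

576.5 Hz

Beat frequency = 5/2 = 2.5 Hz.
|f − 574| = 2.5, so the pipe was at either 571.5 Hz or 576.5 Hz.
A longer pipe has a lower fundamental; the adjustment lowers the pipe's frequency.
The beat rate fell, so the adjustment moved the pipe toward 574 Hz — it must have started above the reference.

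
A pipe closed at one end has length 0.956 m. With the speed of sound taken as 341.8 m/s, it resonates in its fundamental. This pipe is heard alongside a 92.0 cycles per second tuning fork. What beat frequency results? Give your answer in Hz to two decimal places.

2.62 Hz

Closed pipe (odd harmonics): f_n = n·v/(4L) = 1·341.8/(4·0.956) = 89.3828 Hz.
f_beat = |89.3828 − 92.0| = 2.62 Hz.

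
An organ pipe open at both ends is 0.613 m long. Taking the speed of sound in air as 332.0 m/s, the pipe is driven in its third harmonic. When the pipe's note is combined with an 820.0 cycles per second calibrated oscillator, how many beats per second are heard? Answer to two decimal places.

7.60 Hz

Open pipe: f_n = n·v/(2L) = 3·332.0/(2·0.613) = 812.3980 Hz.
f_beat = |812.3980 − 820.0| = 7.60 Hz.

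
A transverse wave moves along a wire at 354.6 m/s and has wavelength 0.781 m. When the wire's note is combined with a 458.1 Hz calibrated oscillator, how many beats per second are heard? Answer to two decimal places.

4.07 Hz

Source frequency f = v/λ = 354.6/0.781 = 454.0333 Hz.
f_beat = |454.0333 − 458.1| = 4.07 Hz.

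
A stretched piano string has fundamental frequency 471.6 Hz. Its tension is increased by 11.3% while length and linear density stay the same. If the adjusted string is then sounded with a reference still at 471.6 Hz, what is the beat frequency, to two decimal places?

For a string, f ∝ √T, so the new frequency is 471.6·√1.113 = 497.5324 Hz.
f_beat = |497.5324 − 471.6| = 25.93 Hz.

25.93 Hz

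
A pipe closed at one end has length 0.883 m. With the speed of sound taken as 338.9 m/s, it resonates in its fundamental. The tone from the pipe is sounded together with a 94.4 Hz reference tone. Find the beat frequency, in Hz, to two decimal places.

1.55 Hz

Closed pipe (odd harmonics): f_n = n·v/(4L) = 1·338.9/(4·0.883) = 95.9513 Hz.
f_beat = |95.9513 − 94.4| = 1.55 Hz.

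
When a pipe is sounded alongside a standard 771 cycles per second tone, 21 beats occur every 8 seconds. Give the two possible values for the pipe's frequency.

768.375 Hz or 773.625 Hz

Beat frequency = 21/8 = 2.625 Hz.
|f − 771| = 2.625, so f = 771 ± 2.625.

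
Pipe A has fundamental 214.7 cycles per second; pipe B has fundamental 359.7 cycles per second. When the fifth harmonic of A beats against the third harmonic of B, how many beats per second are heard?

5.6 Hz

Fifth harmonic of the first: 5·214.7 = 1073.5 Hz.
Third harmonic of the second: 3·359.7 = 1079.1 Hz.
f_beat = |1073.5 − 1079.1| = 5.6 Hz.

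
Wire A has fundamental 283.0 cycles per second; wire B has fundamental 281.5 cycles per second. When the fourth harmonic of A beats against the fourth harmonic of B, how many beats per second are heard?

6.0 Hz

Fourth harmonic of the first: 4·283.0 = 1132.0 Hz.
Fourth harmonic of the second: 4·281.5 = 1126.0 Hz.
f_beat = |1132.0 − 1126.0| = 6.0 Hz.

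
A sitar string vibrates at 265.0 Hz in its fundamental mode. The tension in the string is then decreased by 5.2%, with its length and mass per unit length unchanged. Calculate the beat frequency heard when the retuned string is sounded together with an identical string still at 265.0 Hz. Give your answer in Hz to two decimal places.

6.98 Hz

For a string, f ∝ √T, so the new frequency is 265.0·√0.948 = 258.0180 Hz.
f_beat = |258.0180 − 265.0| = 6.98 Hz.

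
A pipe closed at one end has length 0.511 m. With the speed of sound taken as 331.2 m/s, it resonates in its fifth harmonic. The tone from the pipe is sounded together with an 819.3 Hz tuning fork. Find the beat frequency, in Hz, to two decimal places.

9.12 Hz

Closed pipe (odd harmonics): f_n = n·v/(4L) = 5·331.2/(4·0.511) = 810.1761 Hz.
f_beat = |810.1761 − 819.3| = 9.12 Hz.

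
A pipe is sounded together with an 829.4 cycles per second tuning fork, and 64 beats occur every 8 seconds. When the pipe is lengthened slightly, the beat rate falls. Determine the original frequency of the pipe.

Beat frequency = 64/8 = 8 Hz.
|f − 829.4| = 8, so the pipe was at either 821.4 Hz or 837.4 Hz.
A longer pipe has a lower fundamental; the adjustment lowers the pipe's frequency.
The beat rate fell, so the adjustment moved the pipe toward 829.4 Hz — it must have started above the reference.

837.4 Hz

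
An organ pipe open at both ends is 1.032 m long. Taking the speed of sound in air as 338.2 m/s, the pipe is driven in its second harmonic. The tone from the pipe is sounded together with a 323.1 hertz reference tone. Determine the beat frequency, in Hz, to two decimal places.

4.61 Hz

Open pipe: f_n = n·v/(2L) = 2·338.2/(2·1.032) = 327.7132 Hz.
f_beat = |327.7132 − 323.1| = 4.61 Hz.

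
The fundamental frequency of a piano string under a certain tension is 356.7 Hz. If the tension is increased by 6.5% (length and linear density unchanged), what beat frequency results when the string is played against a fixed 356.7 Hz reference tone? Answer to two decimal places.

11.41 Hz

For a string, f ∝ √T, so the new frequency is 356.7·√1.065 = 368.1103 Hz.
f_beat = |368.1103 − 356.7| = 11.41 Hz.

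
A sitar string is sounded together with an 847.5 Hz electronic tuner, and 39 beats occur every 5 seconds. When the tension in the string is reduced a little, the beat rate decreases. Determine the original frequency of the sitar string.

Beat frequency = 39/5 = 7.8 Hz.
|f − 847.5| = 7.8, so the sitar string was at either 839.7 Hz or 855.3 Hz.
Lower tension means lower frequency; the adjustment lowers the sitar string's frequency.
The beat rate fell, so the adjustment moved the sitar string toward 847.5 Hz — it must have started above the reference.

855.3 Hz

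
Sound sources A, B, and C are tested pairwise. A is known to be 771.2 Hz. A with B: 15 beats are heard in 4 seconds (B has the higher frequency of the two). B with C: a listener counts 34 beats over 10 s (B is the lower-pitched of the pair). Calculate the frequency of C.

778.35 Hz

A–B: Beat frequency = 15/4 = 3.75 Hz.
B is above A, so f_B = 771.2 + 3.75 = 774.95 Hz.
B–C: Beat frequency = 34/10 = 3.4 Hz.
C is above B, so f_C = 774.95 + 3.4 = 778.35 Hz.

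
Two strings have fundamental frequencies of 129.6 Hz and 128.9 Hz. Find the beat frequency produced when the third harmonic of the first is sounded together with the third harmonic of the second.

Third harmonic of the first: 3·129.6 = 388.8 Hz.
Third harmonic of the second: 3·128.9 = 386.7 Hz.
f_beat = |388.8 − 386.7| = 2.1 Hz.

2.1 Hz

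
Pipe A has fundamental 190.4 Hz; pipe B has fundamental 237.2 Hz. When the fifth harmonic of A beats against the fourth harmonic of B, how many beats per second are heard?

Fifth harmonic of the first: 5·190.4 = 952.0 Hz.
Fourth harmonic of the second: 4·237.2 = 948.8 Hz.
f_beat = |952.0 − 948.8| = 3.2 Hz.

3.2 Hz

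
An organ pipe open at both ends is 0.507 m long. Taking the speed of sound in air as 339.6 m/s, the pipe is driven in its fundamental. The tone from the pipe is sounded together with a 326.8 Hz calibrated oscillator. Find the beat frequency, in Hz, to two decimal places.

8.11 Hz

Open pipe: f_n = n·v/(2L) = 1·339.6/(2·0.507) = 334.9112 Hz.
f_beat = |334.9112 − 326.8| = 8.11 Hz.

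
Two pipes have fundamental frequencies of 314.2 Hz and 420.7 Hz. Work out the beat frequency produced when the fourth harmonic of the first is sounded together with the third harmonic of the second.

Fourth harmonic of the first: 4·314.2 = 1256.8 Hz.
Third harmonic of the second: 3·420.7 = 1262.1 Hz.
f_beat = |1256.8 − 1262.1| = 5.3 Hz.

5.3 Hz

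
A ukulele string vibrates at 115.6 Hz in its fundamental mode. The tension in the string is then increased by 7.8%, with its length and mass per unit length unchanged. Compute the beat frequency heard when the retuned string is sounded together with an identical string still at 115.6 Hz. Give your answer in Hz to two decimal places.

For a string, f ∝ √T, so the new frequency is 115.6·√1.078 = 120.0238 Hz.
f_beat = |120.0238 − 115.6| = 4.42 Hz.

4.42 Hz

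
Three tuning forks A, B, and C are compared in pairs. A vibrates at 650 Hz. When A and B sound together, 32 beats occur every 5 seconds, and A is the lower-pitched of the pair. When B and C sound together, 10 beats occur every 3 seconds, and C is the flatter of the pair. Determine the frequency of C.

A–B: Beat frequency = 32/5 = 6.4 Hz.
B is above A, so f_B = 650 + 6.4 = 656.4 Hz.
B–C: Beat frequency = 10/3 = 3.3333 Hz.
C is below B, so f_C = 656.4 − 3.3333 = 653.0667 Hz.

653.0667 Hz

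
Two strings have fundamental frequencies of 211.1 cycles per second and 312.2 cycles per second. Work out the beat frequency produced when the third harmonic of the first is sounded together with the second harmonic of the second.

Third harmonic of the first: 3·211.1 = 633.3 Hz.
Second harmonic of the second: 2·312.2 = 624.4 Hz.
f_beat = |633.3 − 624.4| = 8.9 Hz.

8.9 Hz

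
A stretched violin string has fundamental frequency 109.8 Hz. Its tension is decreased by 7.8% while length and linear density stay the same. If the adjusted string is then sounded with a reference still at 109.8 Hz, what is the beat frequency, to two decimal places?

For a string, f ∝ √T, so the new frequency is 109.8·√0.922 = 105.4309 Hz.
f_beat = |105.4309 − 109.8| = 4.37 Hz.

4.37 Hz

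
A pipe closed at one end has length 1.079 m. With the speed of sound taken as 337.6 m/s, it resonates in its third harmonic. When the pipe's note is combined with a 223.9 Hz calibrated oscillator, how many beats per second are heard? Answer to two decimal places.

10.76 Hz

Closed pipe (odd harmonics): f_n = n·v/(4L) = 3·337.6/(4·1.079) = 234.6617 Hz.
f_beat = |234.6617 − 223.9| = 10.76 Hz.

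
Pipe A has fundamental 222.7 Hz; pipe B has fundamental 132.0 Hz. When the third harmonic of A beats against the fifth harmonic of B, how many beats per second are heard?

Third harmonic of the first: 3·222.7 = 668.1 Hz.
Fifth harmonic of the second: 5·132.0 = 660.0 Hz.
f_beat = |668.1 − 660.0| = 8.1 Hz.

8.1 Hz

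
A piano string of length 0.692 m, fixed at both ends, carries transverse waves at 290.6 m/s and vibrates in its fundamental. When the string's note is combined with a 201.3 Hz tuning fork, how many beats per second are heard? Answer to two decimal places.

For a string fixed at both ends, f_n = n·v/(2L) = 1·290.6/(2·0.692) = 209.9711 Hz.
f_beat = |209.9711 − 201.3| = 8.67 Hz.

8.67 Hz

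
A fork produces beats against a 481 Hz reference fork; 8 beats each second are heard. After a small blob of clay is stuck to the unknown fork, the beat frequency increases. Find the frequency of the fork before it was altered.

|f − 481| = 8, so the fork was at either 473 Hz or 489 Hz.
Adding mass to a fork lowers its frequency; the adjustment lowers the fork's frequency.
The beat rate rose, so the adjustment moved the fork further from 481 Hz — it was already below the reference.

473 Hz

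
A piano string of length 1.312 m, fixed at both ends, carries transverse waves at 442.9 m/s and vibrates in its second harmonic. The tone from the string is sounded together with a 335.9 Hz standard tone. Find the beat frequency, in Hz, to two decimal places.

1.68 Hz

For a string fixed at both ends, f_n = n·v/(2L) = 2·442.9/(2·1.312) = 337.5762 Hz.
f_beat = |337.5762 − 335.9| = 1.68 Hz.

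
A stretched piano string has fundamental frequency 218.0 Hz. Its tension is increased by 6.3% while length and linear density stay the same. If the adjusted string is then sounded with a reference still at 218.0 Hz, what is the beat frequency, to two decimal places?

6.76 Hz

For a string, f ∝ √T, so the new frequency is 218.0·√1.063 = 224.7621 Hz.
f_beat = |224.7621 − 218.0| = 6.76 Hz.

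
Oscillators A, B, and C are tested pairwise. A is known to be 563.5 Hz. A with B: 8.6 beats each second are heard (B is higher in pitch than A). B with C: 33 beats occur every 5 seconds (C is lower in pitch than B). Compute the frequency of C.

565.5 Hz

B is above A, so f_B = 563.5 + 8.6 = 572.1 Hz.
B–C: Beat frequency = 33/5 = 6.6 Hz.
C is below B, so f_C = 572.1 − 6.6 = 565.5 Hz.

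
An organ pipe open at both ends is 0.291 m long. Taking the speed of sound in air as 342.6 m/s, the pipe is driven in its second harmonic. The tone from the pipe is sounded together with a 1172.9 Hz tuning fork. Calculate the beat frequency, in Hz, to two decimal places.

Open pipe: f_n = n·v/(2L) = 2·342.6/(2·0.291) = 1177.3196 Hz.
f_beat = |1177.3196 − 1172.9| = 4.42 Hz.

4.42 Hz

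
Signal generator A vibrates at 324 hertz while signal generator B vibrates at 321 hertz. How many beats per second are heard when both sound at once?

3 Hz

Beats arise from superposition of two nearby frequencies; the beat rate is |f₁ − f₂|.
|324 − 321| = 3 Hz.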